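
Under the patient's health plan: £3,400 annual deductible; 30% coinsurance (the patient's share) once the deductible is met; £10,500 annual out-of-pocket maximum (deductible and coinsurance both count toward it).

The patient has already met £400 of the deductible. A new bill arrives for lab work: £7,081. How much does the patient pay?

£4,224.30

Remaining deductible: £3,400 − £400 = £3,000.
The remaining £4,081 (= £7,081 − £3,000) moves to coinsurance.
Patient's 30% share of £4,081 is £1,224.30.
Patient responsibility before any cap: £3,000 + £1,224.30 = £4,224.30.
Cumulative spending £400 + £4,224.30 = £4,624.30 stays under the £10,500 maximum.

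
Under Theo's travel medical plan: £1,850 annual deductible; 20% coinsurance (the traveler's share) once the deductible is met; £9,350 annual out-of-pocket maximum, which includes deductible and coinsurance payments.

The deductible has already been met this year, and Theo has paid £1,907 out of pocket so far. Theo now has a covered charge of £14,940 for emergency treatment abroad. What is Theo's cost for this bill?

£2,988

With the deductible met, the entire £14,940 is subject to coinsurance.
Coinsurance: £14,940 × 20% = £2,988.
Cumulative spending £1,907 + £2,988 = £4,895 stays under the £9,350 maximum.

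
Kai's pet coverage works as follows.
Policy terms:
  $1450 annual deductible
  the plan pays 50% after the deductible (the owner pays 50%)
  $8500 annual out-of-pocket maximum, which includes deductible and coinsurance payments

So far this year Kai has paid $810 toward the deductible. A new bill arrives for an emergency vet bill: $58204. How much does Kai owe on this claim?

$7690

Remaining deductible: $1450 − $810 = $640.
The remaining $57564 (= $58204 − $640) moves to coinsurance.
Owner's 50% share of $57564 is $28782.
So the owner owes $640 + $28782 = $29422 before any cap.
That would bring total out-of-pocket to $30232, past the $8500 cap. The owner is capped at $8500 − $810 = $7690 on this claim.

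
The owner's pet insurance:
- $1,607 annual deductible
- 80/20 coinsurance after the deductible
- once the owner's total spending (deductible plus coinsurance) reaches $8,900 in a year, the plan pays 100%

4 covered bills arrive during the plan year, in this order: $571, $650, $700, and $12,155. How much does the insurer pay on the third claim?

Bill 1, $571: all of it applies to the deductible. Owner pays $571; OOP now $571. Insurer: $571 − $571 = $0.
Bill 2, $650: fully absorbed by the deductible. Owner owes $650 (running OOP $1,221). Plan pays $650 − $650 = $0.
Bill 3, $700: $386 finishes the deductible; $314 goes to coinsurance; 20% of $314 = $62.80. Owner owes $448.80 (running OOP $1,669.80). Plan pays $700 − $448.80 = $251.20.

$251.20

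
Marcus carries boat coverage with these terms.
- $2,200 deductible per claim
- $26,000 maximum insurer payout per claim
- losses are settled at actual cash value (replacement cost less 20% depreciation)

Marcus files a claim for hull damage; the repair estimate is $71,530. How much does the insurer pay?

$26,000

Actual cash value after 20% depreciation: $71,530 × 80% = $57,224.
Less the $2,200 deductible: $57,224 − $2,200 = $55,024.
$55,024 exceeds the $26,000 limit, so the insurer pays the limit: $26,000.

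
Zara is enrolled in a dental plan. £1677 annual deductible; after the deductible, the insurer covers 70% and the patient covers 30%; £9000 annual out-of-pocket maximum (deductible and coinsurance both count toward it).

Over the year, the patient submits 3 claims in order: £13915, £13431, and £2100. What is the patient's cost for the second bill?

£3651.60

Bill 1, £13915: £1677 to deductible, leaving £12238; patient's 30% is £3671.40. Patient owes £5348.40 (running OOP £5348.40).
Bill 2, £13431: deductible met; 30% of £13431 = £4029.30. That would push OOP to £9377.70, over the £9000 cap, so patient pays £9000 − £5348.40 = £3651.60.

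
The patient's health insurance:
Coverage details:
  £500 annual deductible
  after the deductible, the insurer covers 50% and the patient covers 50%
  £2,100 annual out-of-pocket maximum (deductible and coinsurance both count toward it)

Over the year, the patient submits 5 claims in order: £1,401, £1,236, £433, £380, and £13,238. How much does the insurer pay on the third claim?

£216.50

Claim 1 — £1,401: £500 to deductible, leaving £901; patient's 50% is £450.50. Patient owes £950.50 (running OOP £950.50). Insurer: £1,401 − £950.50 = £450.50.
Claim 2 — £1,236: deductible met; 50% of £1,236 = £618. Patient owes £618 (running OOP £1,568.50). Insurer: £1,236 − £618 = £618.
Claim 3 — £433: deductible met; 50% of £433 = £216.50. Cost to patient: £216.50. OOP to date £1,785. Plan pays £433 − £216.50 = £216.50.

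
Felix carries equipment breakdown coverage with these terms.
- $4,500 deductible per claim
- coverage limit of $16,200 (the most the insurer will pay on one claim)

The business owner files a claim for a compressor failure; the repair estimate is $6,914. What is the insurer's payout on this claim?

$2,414

Subtract the deductible: $6,914 − $4,500 = $2,414.
$2,414 is within the $16,200 limit, so the insurer pays $2,414.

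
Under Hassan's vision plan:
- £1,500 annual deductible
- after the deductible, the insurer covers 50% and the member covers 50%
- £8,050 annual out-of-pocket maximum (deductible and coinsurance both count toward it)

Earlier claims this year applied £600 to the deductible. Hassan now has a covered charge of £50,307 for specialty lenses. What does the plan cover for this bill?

Remaining deductible: £1,500 − £600 = £900.
After the £900 deductible portion, £50,307 − £900 = £49,407 is subject to coinsurance.
Member's 50% share of £49,407 is £24,703.50.
That puts the member's cost at £900 + £24,703.50 = £25,603.50 before any cap.
That would bring total out-of-pocket to £26,203.50, past the £8,050 cap. The member is capped at £8,050 − £600 = £7,450 on this claim.
The insurer covers the remainder: £50,307 − £7,450 = £42,857.

£42,857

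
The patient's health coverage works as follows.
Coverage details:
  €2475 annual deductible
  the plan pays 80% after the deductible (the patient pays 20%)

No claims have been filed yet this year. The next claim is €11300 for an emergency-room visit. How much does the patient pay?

€4240

Deductible not yet touched, so the first €2475 of the bill goes to the deductible.
The remaining €8825 (= €11300 − €2475) moves to coinsurance.
20% of €8825 = €1765 falls to the patient.
So the patient owes €2475 + €1765 = €4240.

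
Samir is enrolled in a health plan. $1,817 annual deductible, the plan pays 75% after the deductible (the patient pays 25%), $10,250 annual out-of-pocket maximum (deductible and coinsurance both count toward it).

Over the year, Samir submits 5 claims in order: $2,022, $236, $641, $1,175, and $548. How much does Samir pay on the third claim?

$160.25

Bill 1, $2,022: $1,817 to deductible, leaving $205; 25% of $205 = $51.25. Patient owes $1,868.25 (running OOP $1,868.25).
Bill 2, $236: 25% coinsurance on $236 = $59. Patient owes $59 (running OOP $1,927.25).
Bill 3, $641: 25% coinsurance on $641 = $160.25. Cost to patient: $160.25. OOP to date $2,087.50.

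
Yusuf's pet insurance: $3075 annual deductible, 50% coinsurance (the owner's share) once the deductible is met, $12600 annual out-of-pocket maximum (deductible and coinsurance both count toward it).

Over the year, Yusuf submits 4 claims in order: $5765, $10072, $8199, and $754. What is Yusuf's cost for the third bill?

Bill 1, $5765: $3075 to deductible, leaving $2690; coinsurance $2690 × 50% = $1345. Cost to owner: $4420. OOP to date $4420.
Bill 2, $10072: 50% coinsurance on $10072 = $5036. Owner pays $5036; OOP now $9456.
Bill 3, $8199: 50% coinsurance on $8199 = $4099.50. Adding that to $9456 gives $13555.50, past the $12600 cap; owner pays only $12600 − $9456 = $3144.

$3144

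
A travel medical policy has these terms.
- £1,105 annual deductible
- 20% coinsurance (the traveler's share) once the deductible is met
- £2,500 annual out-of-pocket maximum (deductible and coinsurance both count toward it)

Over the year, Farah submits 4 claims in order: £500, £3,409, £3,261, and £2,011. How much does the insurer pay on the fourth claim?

£1,829

Claim 1 (£500): all of it applies to the deductible. Traveler owes £500 (running OOP £500). Plan pays £500 − £500 = £0.
Claim 2 (£3,409): £605 finishes the deductible; £2,804 goes to coinsurance; 20% of £2,804 = £560.80. Traveler pays £1,165.80; OOP now £1,665.80. Insurer: £3,409 − £1,165.80 = £2,243.20.
Claim 3 (£3,261): 20% coinsurance on £3,261 = £652.20. Cost to traveler: £652.20. OOP to date £2,318. Insurer: £3,261 − £652.20 = £2,608.80.
Claim 4 (£2,011): 20% coinsurance on £2,011 = £402.20. That would push OOP to £2,720.20, over the £2,500 cap, so traveler pays £2,500 − £2,318 = £182. Plan pays £2,011 − £182 = £1,829.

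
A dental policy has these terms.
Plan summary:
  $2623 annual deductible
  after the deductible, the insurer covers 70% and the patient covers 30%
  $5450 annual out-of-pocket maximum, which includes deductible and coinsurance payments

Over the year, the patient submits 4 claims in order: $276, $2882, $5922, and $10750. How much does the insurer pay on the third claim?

Claim 1 ($276): all of it applies to the deductible. Cost to patient: $276. OOP to date $276. Plan pays $276 − $276 = $0.
Claim 2 ($2882): $2347 finishes the deductible; $535 goes to coinsurance; 30% of $535 = $160.50. Patient pays $2507.50; OOP now $2783.50. Insurer: $2882 − $2507.50 = $374.50.
Claim 3 ($5922): deductible already satisfied, so patient's share is 30% × $5922 = $1776.60. Patient owes $1776.60 (running OOP $4560.10). Insurer: $5922 − $1776.60 = $4145.40.

$4145.40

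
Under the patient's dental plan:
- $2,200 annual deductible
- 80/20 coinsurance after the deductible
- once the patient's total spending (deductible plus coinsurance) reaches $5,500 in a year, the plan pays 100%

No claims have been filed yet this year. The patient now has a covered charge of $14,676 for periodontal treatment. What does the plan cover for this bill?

$9,980.80

The full $2,200 deductible is still open; $2,200 of this bill applies to it.
The remaining $12,476 (= $14,676 − $2,200) moves to coinsurance.
Coinsurance: $12,476 × 20% = $2,495.20.
Patient responsibility before any cap: $2,200 + $2,495.20 = $4,695.20.
Year-to-date out-of-pocket becomes $0 + $4,695.20 = $4,695.20, still under the $5,500 maximum, so no cap applies.
Insurer pays the balance: $14,676 − $4,695.20 = $9,980.80.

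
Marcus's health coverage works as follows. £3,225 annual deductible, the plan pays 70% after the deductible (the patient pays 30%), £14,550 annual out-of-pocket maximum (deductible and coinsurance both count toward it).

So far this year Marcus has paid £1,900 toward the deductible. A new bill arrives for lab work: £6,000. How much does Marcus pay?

£1,900 of the £3,225 deductible is already met, leaving £1,325.
That leaves £6,000 − £1,325 = £4,675 for coinsurance.
30% of £4,675 = £1,402.50 falls to the patient.
That puts the patient's cost at £1,325 + £1,402.50 = £2,727.50 before any cap.
Year-to-date out-of-pocket becomes £1,900 + £2,727.50 = £4,627.50, still under the £14,550 maximum, so no cap applies.

£2,727.50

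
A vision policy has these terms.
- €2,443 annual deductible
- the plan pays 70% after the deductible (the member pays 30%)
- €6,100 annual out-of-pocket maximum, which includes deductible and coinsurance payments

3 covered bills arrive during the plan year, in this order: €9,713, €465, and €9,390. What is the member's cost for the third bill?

€1,336.50

Claim 1 (€9,713): deductible takes €2,443, €7,270 remains; coinsurance €7,270 × 30% = €2,181. Member pays €4,624; OOP now €4,624.
Claim 2 (€465): deductible already satisfied, so member's share is 30% × €465 = €139.50. Cost to member: €139.50. OOP to date €4,763.50.
Claim 3 (€9,390): 30% coinsurance on €9,390 = €2,817. Adding that to €4,763.50 gives €7,580.50, past the €6,100 cap; member pays only €6,100 − €4,763.50 = €1,336.50.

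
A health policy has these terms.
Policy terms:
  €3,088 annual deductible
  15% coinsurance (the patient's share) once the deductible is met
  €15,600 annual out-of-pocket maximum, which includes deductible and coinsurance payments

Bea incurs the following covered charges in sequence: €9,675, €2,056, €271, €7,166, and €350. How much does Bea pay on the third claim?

€40.65

Bill 1, €9,675: €3,088 to deductible, leaving €6,587; patient's 15% is €988.05. Patient pays €4,076.05; OOP now €4,076.05.
Bill 2, €2,056: deductible met; 15% of €2,056 = €308.40. Patient pays €308.40; OOP now €4,384.45.
Bill 3, €271: deductible met; 15% of €271 = €40.65. Patient pays €40.65; OOP now €4,425.10.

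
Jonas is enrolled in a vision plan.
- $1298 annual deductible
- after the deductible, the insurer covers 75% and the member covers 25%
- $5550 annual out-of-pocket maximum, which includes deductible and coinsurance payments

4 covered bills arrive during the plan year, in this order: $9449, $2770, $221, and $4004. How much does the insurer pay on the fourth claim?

$3003

Claim 1 ($9449): $1298 to deductible, leaving $8151; coinsurance $8151 × 25% = $2037.75. Member owes $3335.75 (running OOP $3335.75). Insurer: $9449 − $3335.75 = $6113.25.
Claim 2 ($2770): deductible met; 25% of $2770 = $692.50. Cost to member: $692.50. OOP to date $4028.25. Plan pays $2770 − $692.50 = $2077.50.
Claim 3 ($221): 25% coinsurance on $221 = $55.25. Member pays $55.25; OOP now $4083.50. Insurer: $221 − $55.25 = $165.75.
Claim 4 ($4004): deductible met; 25% of $4004 = $1001. Member owes $1001 (running OOP $5084.50). Plan pays $4004 − $1001 = $3003.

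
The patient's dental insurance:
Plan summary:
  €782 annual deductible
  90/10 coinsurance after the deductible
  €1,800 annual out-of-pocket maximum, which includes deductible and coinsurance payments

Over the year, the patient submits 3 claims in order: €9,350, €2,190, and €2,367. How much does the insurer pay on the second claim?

€2,028.80

#1 (€9,350): deductible takes €782, €8,568 remains; patient's 10% is €856.80. Patient pays €1,638.80; OOP now €1,638.80. Plan pays €9,350 − €1,638.80 = €7,711.20.
#2 (€2,190): 10% coinsurance on €2,190 = €219. That would push OOP to €1,857.80, over the €1,800 cap, so patient pays €1,800 − €1,638.80 = €161.20. Plan pays €2,190 − €161.20 = €2,028.80.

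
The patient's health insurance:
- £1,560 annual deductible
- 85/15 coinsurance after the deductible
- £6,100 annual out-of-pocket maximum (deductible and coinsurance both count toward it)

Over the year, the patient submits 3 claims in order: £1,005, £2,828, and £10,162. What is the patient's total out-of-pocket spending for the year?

£3,425.25

Claim 1 (£1,005): all of it applies to the deductible. Patient owes £1,005 (running OOP £1,005).
Claim 2 (£2,828): £555 finishes the deductible; £2,273 goes to coinsurance; 15% of £2,273 = £340.95. Patient owes £895.95 (running OOP £1,900.95).
Claim 3 (£10,162): deductible met; 15% of £10,162 = £1,524.30. Patient owes £1,524.30 (running OOP £3,425.25).
Total paid by the patient: £1,005 + £895.95 + £1,524.30 = £3,425.25.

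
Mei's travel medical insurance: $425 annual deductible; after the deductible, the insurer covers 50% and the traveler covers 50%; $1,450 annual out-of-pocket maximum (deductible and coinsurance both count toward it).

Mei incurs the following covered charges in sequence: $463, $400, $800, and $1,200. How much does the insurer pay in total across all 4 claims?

#1 ($463): deductible takes $425, $38 remains; traveler's 50% is $19. Cost to traveler: $444. OOP to date $444. Plan pays $463 − $444 = $19.
#2 ($400): deductible met; 50% of $400 = $200. Cost to traveler: $200. OOP to date $644. Plan pays $400 − $200 = $200.
#3 ($800): deductible already satisfied, so traveler's share is 50% × $800 = $400. Traveler pays $400; OOP now $1,044. Plan pays $800 − $400 = $400.
#4 ($1,200): deductible already satisfied, so traveler's share is 50% × $1,200 = $600. That would push OOP to $1,644, over the $1,450 cap, so traveler pays $1,450 − $1,044 = $406. Insurer: $1,200 − $406 = $794.
Insurer total = bills − traveler's total = $2,863 − $1,450 = $1,413.

$1,413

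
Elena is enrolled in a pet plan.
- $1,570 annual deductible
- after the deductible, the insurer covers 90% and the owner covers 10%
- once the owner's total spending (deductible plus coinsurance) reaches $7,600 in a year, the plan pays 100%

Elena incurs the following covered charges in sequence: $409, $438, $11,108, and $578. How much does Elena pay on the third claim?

Claim 1 ($409): fully absorbed by the deductible. Cost to owner: $409. OOP to date $409.
Claim 2 ($438): all of it applies to the deductible. Cost to owner: $438. OOP to date $847.
Claim 3 ($11,108): deductible takes $723, $10,385 remains; owner's 10% is $1,038.50. Cost to owner: $1,761.50. OOP to date $2,608.50.

$1,761.50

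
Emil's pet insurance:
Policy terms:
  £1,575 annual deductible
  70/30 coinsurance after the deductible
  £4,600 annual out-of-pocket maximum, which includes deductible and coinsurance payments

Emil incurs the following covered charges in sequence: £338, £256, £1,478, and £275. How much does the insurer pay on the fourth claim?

£192.50

Claim 1 (£338): fully absorbed by the deductible. Owner pays £338; OOP now £338. Plan pays £338 − £338 = £0.
Claim 2 (£256): fully absorbed by the deductible. Cost to owner: £256. OOP to date £594. Insurer: £256 − £256 = £0.
Claim 3 (£1,478): £981 finishes the deductible; £497 goes to coinsurance; coinsurance £497 × 30% = £149.10. Owner owes £1,130.10 (running OOP £1,724.10). Insurer: £1,478 − £1,130.10 = £347.90.
Claim 4 (£275): deductible met; 30% of £275 = £82.50. Owner pays £82.50; OOP now £1,806.60. Plan pays £275 − £82.50 = £192.50.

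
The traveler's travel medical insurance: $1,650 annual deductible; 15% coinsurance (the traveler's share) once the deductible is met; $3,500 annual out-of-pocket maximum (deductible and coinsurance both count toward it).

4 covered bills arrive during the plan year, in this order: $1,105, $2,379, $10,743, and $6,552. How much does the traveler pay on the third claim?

$1,574.90

Bill 1, $1,105: all of it applies to the deductible. Traveler owes $1,105 (running OOP $1,105).
Bill 2, $2,379: $545 finishes the deductible; $1,834 goes to coinsurance; 15% of $1,834 = $275.10. Traveler owes $820.10 (running OOP $1,925.10).
Bill 3, $10,743: deductible already satisfied, so traveler's share is 15% × $10,743 = $1,611.45. That would push OOP to $3,536.55, over the $3,500 cap, so traveler pays $3,500 − $1,925.10 = $1,574.90.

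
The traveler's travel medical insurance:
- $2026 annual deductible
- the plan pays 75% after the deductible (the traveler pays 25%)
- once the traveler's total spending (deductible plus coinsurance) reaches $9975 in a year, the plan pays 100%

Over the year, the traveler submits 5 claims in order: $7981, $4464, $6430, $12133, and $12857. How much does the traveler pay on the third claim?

$1607.50

Claim 1 — $7981: $2026 to deductible, leaving $5955; traveler's 25% is $1488.75. Cost to traveler: $3514.75. OOP to date $3514.75.
Claim 2 — $4464: 25% coinsurance on $4464 = $1116. Traveler owes $1116 (running OOP $4630.75).
Claim 3 — $6430: deductible already satisfied, so traveler's share is 25% × $6430 = $1607.50. Traveler pays $1607.50; OOP now $6238.25.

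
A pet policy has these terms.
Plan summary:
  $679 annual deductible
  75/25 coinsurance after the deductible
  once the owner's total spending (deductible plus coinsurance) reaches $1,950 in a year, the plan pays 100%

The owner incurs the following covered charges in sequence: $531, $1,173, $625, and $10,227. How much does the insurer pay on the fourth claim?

$9,368.50

Claim 1 — $531: all of it applies to the deductible. Owner pays $531; OOP now $531. Plan pays $531 − $531 = $0.
Claim 2 — $1,173: deductible takes $148, $1,025 remains; coinsurance $1,025 × 25% = $256.25. Owner pays $404.25; OOP now $935.25. Insurer: $1,173 − $404.25 = $768.75.
Claim 3 — $625: deductible already satisfied, so owner's share is 25% × $625 = $156.25. Cost to owner: $156.25. OOP to date $1,091.50. Insurer: $625 − $156.25 = $468.75.
Claim 4 — $10,227: 25% coinsurance on $10,227 = $2,556.75. That would push OOP to $3,648.25, over the $1,950 cap, so owner pays $1,950 − $1,091.50 = $858.50. Insurer: $10,227 − $858.50 = $9,368.50.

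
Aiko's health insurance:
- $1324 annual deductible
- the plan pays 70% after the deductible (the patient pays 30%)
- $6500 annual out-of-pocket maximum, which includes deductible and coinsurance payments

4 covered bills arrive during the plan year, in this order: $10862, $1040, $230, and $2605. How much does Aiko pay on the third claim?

$69

#1 ($10862): deductible takes $1324, $9538 remains; patient's 30% is $2861.40. Patient owes $4185.40 (running OOP $4185.40).
#2 ($1040): deductible met; 30% of $1040 = $312. Patient owes $312 (running OOP $4497.40).
#3 ($230): deductible already satisfied, so patient's share is 30% × $230 = $69. Patient pays $69; OOP now $4566.40.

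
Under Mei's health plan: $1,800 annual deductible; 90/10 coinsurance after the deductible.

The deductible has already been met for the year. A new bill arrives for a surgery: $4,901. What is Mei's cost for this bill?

The deductible is already satisfied, so the full bill goes to coinsurance.
Patient's 10% share of $4,901 is $490.10.

$490.10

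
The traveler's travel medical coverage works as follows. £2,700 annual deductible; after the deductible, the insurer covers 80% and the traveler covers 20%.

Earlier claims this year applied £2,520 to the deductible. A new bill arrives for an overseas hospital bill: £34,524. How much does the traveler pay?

£7,048.80

Remaining deductible: £2,700 − £2,520 = £180.
That leaves £34,524 − £180 = £34,344 for coinsurance.
Traveler's 20% share of £34,344 is £6,868.80.
Traveler responsibility: £180 + £6,868.80 = £7,048.80.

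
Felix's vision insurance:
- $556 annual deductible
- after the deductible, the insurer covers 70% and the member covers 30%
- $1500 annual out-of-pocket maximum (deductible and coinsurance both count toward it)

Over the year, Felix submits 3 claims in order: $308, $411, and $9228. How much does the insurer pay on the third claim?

$8332.90

Claim 1 — $308: entire amount goes to the deductible. Member owes $308 (running OOP $308). Plan pays $308 − $308 = $0.
Claim 2 — $411: $248 finishes the deductible; $163 goes to coinsurance; member's 30% is $48.90. Cost to member: $296.90. OOP to date $604.90. Insurer: $411 − $296.90 = $114.10.
Claim 3 — $9228: deductible already satisfied, so member's share is 30% × $9228 = $2768.40. OOP would hit $3373.30 > $1500, so the cap limits the member to $1500 − $604.90 = $895.10. Plan pays $9228 − $895.10 = $8332.90.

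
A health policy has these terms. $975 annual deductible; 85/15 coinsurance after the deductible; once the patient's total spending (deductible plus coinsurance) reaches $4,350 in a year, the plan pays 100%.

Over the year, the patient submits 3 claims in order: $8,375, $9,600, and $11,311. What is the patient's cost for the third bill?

Bill 1, $8,375: deductible takes $975, $7,400 remains; coinsurance $7,400 × 15% = $1,110. Patient pays $2,085; OOP now $2,085.
Bill 2, $9,600: deductible already satisfied, so patient's share is 15% × $9,600 = $1,440. Patient owes $1,440 (running OOP $3,525).
Bill 3, $11,311: deductible already satisfied, so patient's share is 15% × $11,311 = $1,696.65. OOP would hit $5,221.65 > $4,350, so the cap limits the patient to $4,350 − $3,525 = $825.

$825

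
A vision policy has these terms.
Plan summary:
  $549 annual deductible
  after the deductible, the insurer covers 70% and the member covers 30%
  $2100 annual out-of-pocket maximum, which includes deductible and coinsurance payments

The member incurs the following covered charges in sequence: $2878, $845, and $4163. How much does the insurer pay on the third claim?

$3564.20

Claim 1 ($2878): deductible takes $549, $2329 remains; member's 30% is $698.70. Member owes $1247.70 (running OOP $1247.70). Insurer: $2878 − $1247.70 = $1630.30.
Claim 2 ($845): 30% coinsurance on $845 = $253.50. Member owes $253.50 (running OOP $1501.20). Insurer: $845 − $253.50 = $591.50.
Claim 3 ($4163): deductible already satisfied, so member's share is 30% × $4163 = $1248.90. That would push OOP to $2750.10, over the $2100 cap, so member pays $2100 − $1501.20 = $598.80. Insurer: $4163 − $598.80 = $3564.20.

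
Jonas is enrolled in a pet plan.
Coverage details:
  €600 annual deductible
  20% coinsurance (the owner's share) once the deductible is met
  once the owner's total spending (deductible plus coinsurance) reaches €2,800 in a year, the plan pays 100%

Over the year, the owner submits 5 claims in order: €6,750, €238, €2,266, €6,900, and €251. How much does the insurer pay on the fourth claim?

€6,430.80

Claim 1 — €6,750: deductible takes €600, €6,150 remains; coinsurance €6,150 × 20% = €1,230. Cost to owner: €1,830. OOP to date €1,830. Plan pays €6,750 − €1,830 = €4,920.
Claim 2 — €238: 20% coinsurance on €238 = €47.60. Owner pays €47.60; OOP now €1,877.60. Insurer: €238 − €47.60 = €190.40.
Claim 3 — €2,266: deductible met; 20% of €2,266 = €453.20. Owner owes €453.20 (running OOP €2,330.80). Insurer: €2,266 − €453.20 = €1,812.80.
Claim 4 — €6,900: 20% coinsurance on €6,900 = €1,380. OOP would hit €3,710.80 > €2,800, so the cap limits the owner to €2,800 − €2,330.80 = €469.20. Plan pays €6,900 − €469.20 = €6,430.80.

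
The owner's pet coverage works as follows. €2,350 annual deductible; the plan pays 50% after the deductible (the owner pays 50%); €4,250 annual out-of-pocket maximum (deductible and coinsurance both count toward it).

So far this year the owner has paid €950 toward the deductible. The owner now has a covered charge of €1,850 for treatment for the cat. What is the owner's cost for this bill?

€1,625

€950 of the €2,350 deductible is already met, leaving €1,400.
The remaining €450 (= €1,850 − €1,400) moves to coinsurance.
Owner's 50% share of €450 is €225.
Owner responsibility before any cap: €1,400 + €225 = €1,625.
Cumulative spending €950 + €1,625 = €2,575 stays under the €4,250 maximum.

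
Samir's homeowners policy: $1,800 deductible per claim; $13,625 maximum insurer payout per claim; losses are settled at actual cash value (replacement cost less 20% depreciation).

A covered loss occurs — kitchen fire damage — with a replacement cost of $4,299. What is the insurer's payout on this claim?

$1,639.20

At 20% depreciation, ACV = $4,299 − $859.80 = $3,439.20.
Subtract the deductible: $3,439.20 − $1,800 = $1,639.20.
$1,639.20 ≤ $13,625, so the limit doesn't bind; insurer pays $1,639.20.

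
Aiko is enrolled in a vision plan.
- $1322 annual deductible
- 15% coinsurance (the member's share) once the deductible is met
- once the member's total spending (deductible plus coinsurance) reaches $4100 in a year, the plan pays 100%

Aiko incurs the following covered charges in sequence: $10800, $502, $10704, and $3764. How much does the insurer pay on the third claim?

#1 ($10800): deductible takes $1322, $9478 remains; 15% of $9478 = $1421.70. Member pays $2743.70; OOP now $2743.70. Insurer: $10800 − $2743.70 = $8056.30.
#2 ($502): deductible already satisfied, so member's share is 15% × $502 = $75.30. Cost to member: $75.30. OOP to date $2819. Plan pays $502 − $75.30 = $426.70.
#3 ($10704): 15% coinsurance on $10704 = $1605.60. That would push OOP to $4424.60, over the $4100 cap, so member pays $4100 − $2819 = $1281. Plan pays $10704 − $1281 = $9423.

$9423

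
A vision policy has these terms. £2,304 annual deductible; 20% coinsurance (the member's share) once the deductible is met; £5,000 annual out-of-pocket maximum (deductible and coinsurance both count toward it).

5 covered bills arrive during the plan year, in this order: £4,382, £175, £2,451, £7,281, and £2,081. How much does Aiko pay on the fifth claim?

Claim 1 (£4,382): £2,304 finishes the deductible; £2,078 goes to coinsurance; 20% of £2,078 = £415.60. Member pays £2,719.60; OOP now £2,719.60.
Claim 2 (£175): deductible already satisfied, so member's share is 20% × £175 = £35. Member owes £35 (running OOP £2,754.60).
Claim 3 (£2,451): deductible already satisfied, so member's share is 20% × £2,451 = £490.20. Cost to member: £490.20. OOP to date £3,244.80.
Claim 4 (£7,281): deductible met; 20% of £7,281 = £1,456.20. Member owes £1,456.20 (running OOP £4,701).
Claim 5 (£2,081): deductible met; 20% of £2,081 = £416.20. That would push OOP to £5,117.20, over the £5,000 cap, so member pays £5,000 − £4,701 = £299.

£299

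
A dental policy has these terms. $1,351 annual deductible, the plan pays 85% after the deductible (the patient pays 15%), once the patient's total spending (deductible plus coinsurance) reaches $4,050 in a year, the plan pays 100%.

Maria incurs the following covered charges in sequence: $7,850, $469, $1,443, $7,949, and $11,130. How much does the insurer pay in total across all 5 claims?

Claim 1 ($7,850): $1,351 finishes the deductible; $6,499 goes to coinsurance; patient's 15% is $974.85. Patient pays $2,325.85; OOP now $2,325.85. Insurer: $7,850 − $2,325.85 = $5,524.15.
Claim 2 ($469): deductible met; 15% of $469 = $70.35. Patient owes $70.35 (running OOP $2,396.20). Plan pays $469 − $70.35 = $398.65.
Claim 3 ($1,443): deductible met; 15% of $1,443 = $216.45. Cost to patient: $216.45. OOP to date $2,612.65. Insurer: $1,443 − $216.45 = $1,226.55.
Claim 4 ($7,949): deductible already satisfied, so patient's share is 15% × $7,949 = $1,192.35. Cost to patient: $1,192.35. OOP to date $3,805. Insurer: $7,949 − $1,192.35 = $6,756.65.
Claim 5 ($11,130): deductible already satisfied, so patient's share is 15% × $11,130 = $1,669.50. OOP would hit $5,474.50 > $4,050, so the cap limits the patient to $4,050 − $3,805 = $245. Insurer: $11,130 − $245 = $10,885.
Insurer total: $5,524.15 + $398.65 + $1,226.55 + $6,756.65 + $10,885 = $24,791.

$24,791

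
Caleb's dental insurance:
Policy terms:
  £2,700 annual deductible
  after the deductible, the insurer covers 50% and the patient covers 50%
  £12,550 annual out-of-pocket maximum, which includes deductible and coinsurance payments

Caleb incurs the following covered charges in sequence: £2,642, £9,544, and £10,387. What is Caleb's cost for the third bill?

Claim 1 — £2,642: fully absorbed by the deductible. Cost to patient: £2,642. OOP to date £2,642.
Claim 2 — £9,544: £58 finishes the deductible; £9,486 goes to coinsurance; coinsurance £9,486 × 50% = £4,743. Patient owes £4,801 (running OOP £7,443).
Claim 3 — £10,387: deductible met; 50% of £10,387 = £5,193.50. That would push OOP to £12,636.50, over the £12,550 cap, so patient pays £12,550 − £7,443 = £5,107.

£5,107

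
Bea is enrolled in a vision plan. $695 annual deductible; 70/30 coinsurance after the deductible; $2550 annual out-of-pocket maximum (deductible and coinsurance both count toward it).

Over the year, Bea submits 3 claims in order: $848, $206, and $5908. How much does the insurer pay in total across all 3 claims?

Claim 1 ($848): $695 to deductible, leaving $153; member's 30% is $45.90. Member owes $740.90 (running OOP $740.90). Insurer: $848 − $740.90 = $107.10.
Claim 2 ($206): 30% coinsurance on $206 = $61.80. Member owes $61.80 (running OOP $802.70). Insurer: $206 − $61.80 = $144.20.
Claim 3 ($5908): deductible already satisfied, so member's share is 30% × $5908 = $1772.40. Adding that to $802.70 gives $2575.10, past the $2550 cap; member pays only $2550 − $802.70 = $1747.30. Insurer: $5908 − $1747.30 = $4160.70.
Insurer total: $107.10 + $144.20 + $4160.70 = $4412.

$4412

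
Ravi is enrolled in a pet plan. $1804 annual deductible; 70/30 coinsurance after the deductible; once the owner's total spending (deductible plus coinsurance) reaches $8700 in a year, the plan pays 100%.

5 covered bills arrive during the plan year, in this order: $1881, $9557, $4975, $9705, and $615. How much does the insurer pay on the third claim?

$3482.50

Bill 1, $1881: $1804 finishes the deductible; $77 goes to coinsurance; owner's 30% is $23.10. Cost to owner: $1827.10. OOP to date $1827.10. Plan pays $1881 − $1827.10 = $53.90.
Bill 2, $9557: 30% coinsurance on $9557 = $2867.10. Owner pays $2867.10; OOP now $4694.20. Plan pays $9557 − $2867.10 = $6689.90.
Bill 3, $4975: 30% coinsurance on $4975 = $1492.50. Cost to owner: $1492.50. OOP to date $6186.70. Insurer: $4975 − $1492.50 = $3482.50.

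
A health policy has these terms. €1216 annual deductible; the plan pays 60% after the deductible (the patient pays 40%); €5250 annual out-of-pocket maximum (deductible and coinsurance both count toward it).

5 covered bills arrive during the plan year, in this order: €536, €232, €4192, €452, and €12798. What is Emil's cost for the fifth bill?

€2355.60

Claim 1 (€536): fully absorbed by the deductible. Patient owes €536 (running OOP €536).
Claim 2 (€232): fully absorbed by the deductible. Patient owes €232 (running OOP €768).
Claim 3 (€4192): €448 finishes the deductible; €3744 goes to coinsurance; coinsurance €3744 × 40% = €1497.60. Patient owes €1945.60 (running OOP €2713.60).
Claim 4 (€452): 40% coinsurance on €452 = €180.80. Patient owes €180.80 (running OOP €2894.40).
Claim 5 (€12798): deductible already satisfied, so patient's share is 40% × €12798 = €5119.20. That would push OOP to €8013.60, over the €5250 cap, so patient pays €5250 − €2894.40 = €2355.60.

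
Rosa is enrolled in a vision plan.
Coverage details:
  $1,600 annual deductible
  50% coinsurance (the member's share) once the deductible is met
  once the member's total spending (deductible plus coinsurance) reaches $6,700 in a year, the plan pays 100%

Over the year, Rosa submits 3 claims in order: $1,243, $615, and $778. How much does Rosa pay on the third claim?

$389

Claim 1 — $1,243: entire amount goes to the deductible. Member owes $1,243 (running OOP $1,243).
Claim 2 — $615: $357 finishes the deductible; $258 goes to coinsurance; 50% of $258 = $129. Cost to member: $486. OOP to date $1,729.
Claim 3 — $778: 50% coinsurance on $778 = $389. Member pays $389; OOP now $2,118.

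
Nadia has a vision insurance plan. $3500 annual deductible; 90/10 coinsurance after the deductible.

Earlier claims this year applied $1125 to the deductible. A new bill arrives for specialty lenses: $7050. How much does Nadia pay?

$2842.50

Remaining deductible: $3500 − $1125 = $2375.
That leaves $7050 − $2375 = $4675 for coinsurance.
Member's 10% share of $4675 is $467.50.
Member responsibility: $2375 + $467.50 = $2842.50.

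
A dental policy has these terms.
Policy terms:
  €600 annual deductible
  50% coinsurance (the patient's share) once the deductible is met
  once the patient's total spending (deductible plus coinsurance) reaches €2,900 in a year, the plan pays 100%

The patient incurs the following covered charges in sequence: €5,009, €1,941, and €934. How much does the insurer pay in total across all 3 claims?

#1 (€5,009): €600 finishes the deductible; €4,409 goes to coinsurance; coinsurance €4,409 × 50% = €2,204.50. Patient owes €2,804.50 (running OOP €2,804.50). Plan pays €5,009 − €2,804.50 = €2,204.50.
#2 (€1,941): deductible already satisfied, so patient's share is 50% × €1,941 = €970.50. That would push OOP to €3,775, over the €2,900 cap, so patient pays €2,900 − €2,804.50 = €95.50. Plan pays €1,941 − €95.50 = €1,845.50.
#3 (€934): deductible met; 50% of €934 = €467. OOP would hit €3,367 > €2,900, so the cap limits the patient to €2,900 − €2,900 = €0. Insurer: €934 − €0 = €934.
Insurer total = bills − patient's total = €7,884 − €2,900 = €4,984.

€4,984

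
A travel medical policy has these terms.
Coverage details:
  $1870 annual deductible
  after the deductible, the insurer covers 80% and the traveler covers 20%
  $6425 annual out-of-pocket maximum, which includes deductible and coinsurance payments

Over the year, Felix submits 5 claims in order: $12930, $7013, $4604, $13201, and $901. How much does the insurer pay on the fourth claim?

$13181.40

Claim 1 ($12930): $1870 to deductible, leaving $11060; traveler's 20% is $2212. Cost to traveler: $4082. OOP to date $4082. Insurer: $12930 − $4082 = $8848.
Claim 2 ($7013): deductible already satisfied, so traveler's share is 20% × $7013 = $1402.60. Traveler pays $1402.60; OOP now $5484.60. Insurer: $7013 − $1402.60 = $5610.40.
Claim 3 ($4604): deductible met; 20% of $4604 = $920.80. Cost to traveler: $920.80. OOP to date $6405.40. Insurer: $4604 − $920.80 = $3683.20.
Claim 4 ($13201): deductible met; 20% of $13201 = $2640.20. Adding that to $6405.40 gives $9045.60, past the $6425 cap; traveler pays only $6425 − $6405.40 = $19.60. Plan pays $13201 − $19.60 = $13181.40.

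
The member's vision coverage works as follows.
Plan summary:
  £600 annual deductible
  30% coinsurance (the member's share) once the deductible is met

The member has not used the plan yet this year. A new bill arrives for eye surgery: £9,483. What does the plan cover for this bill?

The full £600 deductible is still open; £600 of this bill applies to it.
After the £600 deductible portion, £9,483 − £600 = £8,883 is subject to coinsurance.
Member's 30% share of £8,883 is £2,664.90.
So the member owes £600 + £2,664.90 = £3,264.90.
The plan picks up £9,483 − £3,264.90 = £6,218.10.

£6,218.10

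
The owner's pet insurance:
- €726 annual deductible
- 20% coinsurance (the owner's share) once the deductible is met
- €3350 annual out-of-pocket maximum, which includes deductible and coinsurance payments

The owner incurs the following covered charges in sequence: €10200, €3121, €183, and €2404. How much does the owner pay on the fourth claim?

Bill 1, €10200: €726 to deductible, leaving €9474; owner's 20% is €1894.80. Owner owes €2620.80 (running OOP €2620.80).
Bill 2, €3121: 20% coinsurance on €3121 = €624.20. Owner owes €624.20 (running OOP €3245).
Bill 3, €183: deductible already satisfied, so owner's share is 20% × €183 = €36.60. Owner owes €36.60 (running OOP €3281.60).
Bill 4, €2404: deductible already satisfied, so owner's share is 20% × €2404 = €480.80. Adding that to €3281.60 gives €3762.40, past the €3350 cap; owner pays only €3350 − €3281.60 = €68.40.

€68.40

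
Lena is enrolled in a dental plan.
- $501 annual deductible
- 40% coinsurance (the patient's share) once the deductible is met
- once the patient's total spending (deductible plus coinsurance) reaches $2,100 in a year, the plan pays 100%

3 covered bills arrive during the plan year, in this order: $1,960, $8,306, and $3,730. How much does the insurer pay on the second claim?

$7,290.60

Claim 1 ($1,960): deductible takes $501, $1,459 remains; patient's 40% is $583.60. Patient owes $1,084.60 (running OOP $1,084.60). Insurer: $1,960 − $1,084.60 = $875.40.
Claim 2 ($8,306): deductible met; 40% of $8,306 = $3,322.40. That would push OOP to $4,407, over the $2,100 cap, so patient pays $2,100 − $1,084.60 = $1,015.40. Plan pays $8,306 − $1,015.40 = $7,290.60.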